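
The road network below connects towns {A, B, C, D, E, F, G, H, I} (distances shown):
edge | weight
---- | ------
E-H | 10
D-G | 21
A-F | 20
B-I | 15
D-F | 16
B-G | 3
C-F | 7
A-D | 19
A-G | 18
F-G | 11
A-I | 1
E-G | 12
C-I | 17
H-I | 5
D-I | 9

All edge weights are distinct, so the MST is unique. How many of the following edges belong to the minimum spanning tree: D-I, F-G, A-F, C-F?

3

Kruskal: consider edges lightest-first.
A-I (1): add — endpoints in different components.
B-G (3): add — endpoints in different components.
H-I (5): add — endpoints in different components.
C-F (7): add — endpoints in different components.
D-I (9): add — endpoints in different components.
E-H (10): add — endpoints in different components.
F-G (11): add — endpoints in different components.
E-G (12): add — endpoints in different components.
MST edge set: {A-I, B-G, H-I, C-F, D-I, E-H, F-G, E-G}.
Of the listed edges, {D-I, F-G, C-F} are in the MST → 3.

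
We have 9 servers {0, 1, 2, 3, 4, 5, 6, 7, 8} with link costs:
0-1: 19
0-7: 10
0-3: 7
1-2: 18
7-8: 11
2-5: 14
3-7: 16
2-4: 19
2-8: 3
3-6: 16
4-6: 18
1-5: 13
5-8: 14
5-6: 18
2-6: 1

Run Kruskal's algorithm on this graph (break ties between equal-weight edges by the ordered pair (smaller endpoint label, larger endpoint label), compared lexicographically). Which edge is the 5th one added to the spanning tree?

Kruskal: consider edges lightest-first.
2-6 (1): add — endpoints in different components.
2-8 (3): add — endpoints in different components.
0-3 (7): add — endpoints in different components.
0-7 (10): add — endpoints in different components.
7-8 (11): add — endpoints in different components.
1-5 (13): add — endpoints in different components.
2-5 (14): add — endpoints in different components.
5-8 (14): skip — 5 and 8 already connected.
3-6 (16): skip — 3 and 6 already connected.
3-7 (16): skip — 3 and 7 already connected.
1-2 (18): skip — 1 and 2 already connected.
4-6 (18): add — endpoints in different components.
The 5th edge added is 7-8.

7-8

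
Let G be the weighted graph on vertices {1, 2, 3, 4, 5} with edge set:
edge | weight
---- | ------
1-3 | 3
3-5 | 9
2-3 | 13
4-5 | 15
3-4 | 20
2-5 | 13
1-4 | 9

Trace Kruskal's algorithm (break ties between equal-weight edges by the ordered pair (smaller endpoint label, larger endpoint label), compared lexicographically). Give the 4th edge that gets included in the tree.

2-3

Kruskal: consider edges lightest-first.
1-3 (3): add. Components now {1,3} {2} {4} {5}
1-4 (9): add. Components now {1,3,4} {2} {5}
3-5 (9): add. Components now {1,3,4,5} {2}
2-3 (13): add. Components now {1,2,3,4,5}
The 4th edge added is 2-3.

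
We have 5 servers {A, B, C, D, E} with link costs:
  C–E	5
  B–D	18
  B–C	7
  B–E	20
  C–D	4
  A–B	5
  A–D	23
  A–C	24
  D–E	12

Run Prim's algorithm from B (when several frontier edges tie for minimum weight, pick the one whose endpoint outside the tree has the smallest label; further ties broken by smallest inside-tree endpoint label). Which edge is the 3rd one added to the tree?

C-D

Grow the tree from B using Prim:
Step 1: frontier [A–B 5, B–C 7, B–D 18, B–E 20] → take A–B (5); add A.
Step 2: frontier [A–D 23, A–C 24, B–C 7, B–D 18, B–E 20] → take B–C (7); add C.
Step 3: frontier [A–D 23, B–D 18, B–E 20, C–D 4, C–E 5] → take C–D (4); add D.
Step 4: frontier [B–E 20, C–E 5, D–E 12] → take C–E (5); add E.
The 3rd edge added is C–D.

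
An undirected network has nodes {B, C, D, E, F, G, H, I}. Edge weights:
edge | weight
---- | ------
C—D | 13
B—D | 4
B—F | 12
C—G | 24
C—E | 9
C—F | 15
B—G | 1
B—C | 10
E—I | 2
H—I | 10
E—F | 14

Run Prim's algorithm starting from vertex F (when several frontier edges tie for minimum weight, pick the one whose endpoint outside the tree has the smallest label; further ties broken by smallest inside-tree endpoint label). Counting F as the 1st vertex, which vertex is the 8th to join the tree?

H

Grow the tree from F using Prim:
Step 1: cheapest edge leaving the tree is B—F (12); add B.
Step 2: cheapest edge leaving the tree is B—G (1); add G.
Step 3: cheapest edge leaving the tree is B—D (4); add D.
Step 4: cheapest edge leaving the tree is B—C (10); add C.
Step 5: cheapest edge leaving the tree is C—E (9); add E.
Step 6: cheapest edge leaving the tree is E—I (2); add I.
Step 7: cheapest edge leaving the tree is H—I (10); add H.
Vertex order: F, B, G, D, C, E, I, H. The 8th vertex is H.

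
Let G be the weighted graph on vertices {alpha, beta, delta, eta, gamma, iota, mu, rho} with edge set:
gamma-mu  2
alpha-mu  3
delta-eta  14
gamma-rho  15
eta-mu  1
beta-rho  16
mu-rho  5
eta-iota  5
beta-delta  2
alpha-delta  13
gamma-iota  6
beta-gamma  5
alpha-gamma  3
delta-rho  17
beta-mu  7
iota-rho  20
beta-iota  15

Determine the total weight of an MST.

Prim, starting at mu.
Step 1: cheapest edge leaving the tree is eta-mu (1); add eta.
Step 2: cheapest edge leaving the tree is gamma-mu (2); add gamma.
Step 3: cheapest edge leaving the tree is alpha-gamma (3); add alpha.
Step 4: cheapest edge leaving the tree is beta-gamma (5); add beta.
Step 5: cheapest edge leaving the tree is beta-delta (2); add delta.
Step 6: cheapest edge leaving the tree is eta-iota (5); add iota.
Step 7: cheapest edge leaving the tree is mu-rho (5); add rho.
MST edges: eta-mu, gamma-mu, alpha-gamma, beta-gamma, beta-delta, eta-iota, mu-rho; total weight 1+2+3+5+2+5+5 = 23.

23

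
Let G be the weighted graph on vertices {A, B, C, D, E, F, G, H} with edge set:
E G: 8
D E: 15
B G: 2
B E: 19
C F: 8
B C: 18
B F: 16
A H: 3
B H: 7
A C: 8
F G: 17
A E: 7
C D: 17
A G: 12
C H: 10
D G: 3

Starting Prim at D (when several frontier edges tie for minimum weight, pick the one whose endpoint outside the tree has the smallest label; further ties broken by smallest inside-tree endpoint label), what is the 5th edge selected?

Prim's algorithm from D:
Step 1: cheapest edge leaving the tree is D G (3); add G.
Step 2: cheapest edge leaving the tree is B G (2); add B.
Step 3: cheapest edge leaving the tree is B H (7); add H.
Step 4: cheapest edge leaving the tree is A H (3); add A.
Step 5: cheapest edge leaving the tree is A E (7); add E.
Step 6: cheapest edge leaving the tree is A C (8); add C.
Step 7: cheapest edge leaving the tree is C F (8); add F.
The 5th edge added is A E.

A-E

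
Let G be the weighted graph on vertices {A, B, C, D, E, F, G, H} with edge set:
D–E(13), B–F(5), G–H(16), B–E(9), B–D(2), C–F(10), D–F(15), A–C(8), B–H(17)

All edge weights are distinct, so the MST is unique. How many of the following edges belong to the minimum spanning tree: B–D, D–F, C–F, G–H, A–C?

4

Kruskal: consider edges lightest-first.
B–D (2): add — endpoints in different components.
B–F (5): add — endpoints in different components.
A–C (8): add — endpoints in different components.
B–E (9): add — endpoints in different components.
C–F (10): add — endpoints in different components.
D–E (13): skip — D and E already connected.
D–F (15): skip — D and F already connected.
G–H (16): add — endpoints in different components.
B–H (17): add — endpoints in different components.
MST edge set: {B–D, B–F, A–C, B–E, C–F, G–H, B–H}.
Of the listed edges, {B–D, C–F, G–H, A–C} are in the MST → 4.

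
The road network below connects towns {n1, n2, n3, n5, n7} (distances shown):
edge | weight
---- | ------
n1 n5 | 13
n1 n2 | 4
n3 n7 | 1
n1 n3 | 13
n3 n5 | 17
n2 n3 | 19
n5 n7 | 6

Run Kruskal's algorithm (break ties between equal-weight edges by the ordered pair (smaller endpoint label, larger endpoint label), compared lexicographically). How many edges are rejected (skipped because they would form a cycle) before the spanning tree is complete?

0

Kruskal's algorithm — process edges by increasing weight (ties by edge label):
n3 n7 (1): add. Components now {n3,n7} {n1} {n2} {n5}
n1 n2 (4): add. Components now {n3,n7} {n1,n2} {n5}
n5 n7 (6): add. Components now {n3,n5,n7} {n1,n2}
n1 n3 (13): add. Components now {n1,n2,n3,n5,n7}
Edges rejected before the tree was complete: 0.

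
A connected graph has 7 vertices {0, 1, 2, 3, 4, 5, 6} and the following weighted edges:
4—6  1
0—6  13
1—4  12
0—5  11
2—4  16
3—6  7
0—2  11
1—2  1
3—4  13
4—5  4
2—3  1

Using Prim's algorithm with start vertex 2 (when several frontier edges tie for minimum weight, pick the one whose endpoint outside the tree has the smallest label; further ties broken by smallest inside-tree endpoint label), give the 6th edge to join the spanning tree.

Grow the tree from 2 using Prim:
Step 1: frontier [1—2 1, 2—3 1, 0—2 11, 2—4 16] → take 1—2 (1); add 1.
Step 2: frontier [1—4 12, 2—3 1, 0—2 11, 2—4 16] → take 2—3 (1); add 3.
Step 3: frontier [1—4 12, 0—2 11, 2—4 16, 3—6 7, 3—4 13] → take 3—6 (7); add 6.
Step 4: frontier [1—4 12, 0—2 11, 2—4 16, 3—4 13, 4—6 1, 0—6 13] → take 4—6 (1); add 4.
Step 5: frontier [0—2 11, 4—5 4, 0—6 13] → take 4—5 (4); add 5.
Step 6: frontier [0—2 11, 0—5 11, 0—6 13] → take 0—2 (11); add 0.
The 6th edge added is 0—2.

0-2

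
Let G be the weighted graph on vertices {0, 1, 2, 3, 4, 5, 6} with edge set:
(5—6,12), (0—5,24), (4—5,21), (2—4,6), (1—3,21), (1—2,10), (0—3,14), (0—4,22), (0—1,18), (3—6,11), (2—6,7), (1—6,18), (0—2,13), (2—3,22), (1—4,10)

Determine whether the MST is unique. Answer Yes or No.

No

Kruskal: consider edges lightest-first.
2—4 (6): add. Components now {0} {1} {2,4} {3} {5} {6}
2—6 (7): add. Components now {0} {1} {2,4,6} {3} {5}
1—2 (10): add. Components now {0} {1,2,4,6} {3} {5}
1—4 (10): skip — 1 and 4 already connected.
3—6 (11): add. Components now {0} {1,2,3,4,6} {5}
5—6 (12): add. Components now {0} {1,2,3,4,5,6}
0—2 (13): add. Components now {0,1,2,3,4,5,6}
Non-tree edge 1—4 has weight 10, equal to the heaviest edge on its tree cycle — swapping gives another MST of the same weight. Not unique.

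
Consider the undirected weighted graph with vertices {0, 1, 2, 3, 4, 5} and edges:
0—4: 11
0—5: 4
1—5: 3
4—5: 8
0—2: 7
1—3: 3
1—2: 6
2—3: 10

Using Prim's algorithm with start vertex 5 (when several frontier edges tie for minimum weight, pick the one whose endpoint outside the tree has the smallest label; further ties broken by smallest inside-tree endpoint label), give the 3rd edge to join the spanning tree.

Prim, starting at 5.
Step 1: frontier [1—5 3, 0—5 4, 4—5 8] → take 1—5 (3); add 1.
Step 2: frontier [1—3 3, 1—2 6, 0—5 4, 4—5 8] → take 1—3 (3); add 3.
Step 3: frontier [1—2 6, 2—3 10, 0—5 4, 4—5 8] → take 0—5 (4); add 0.
Step 4: frontier [0—2 7, 0—4 11, 1—2 6, 2—3 10, 4—5 8] → take 1—2 (6); add 2.
Step 5: frontier [0—4 11, 4—5 8] → take 4—5 (8); add 4.
The 3rd edge added is 0—5.

0-5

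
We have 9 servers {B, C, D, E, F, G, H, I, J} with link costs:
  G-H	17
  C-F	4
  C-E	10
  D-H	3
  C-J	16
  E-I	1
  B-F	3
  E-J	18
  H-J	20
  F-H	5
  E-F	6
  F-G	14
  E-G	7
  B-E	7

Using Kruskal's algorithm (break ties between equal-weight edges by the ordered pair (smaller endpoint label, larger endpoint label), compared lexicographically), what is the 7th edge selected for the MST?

E-G

Sort edges by weight, then run Kruskal:
E-I (1): add — endpoints in different components.
B-F (3): add — endpoints in different components.
D-H (3): add — endpoints in different components.
C-F (4): add — endpoints in different components.
F-H (5): add — endpoints in different components.
E-F (6): add — endpoints in different components.
B-E (7): skip — B and E already connected.
E-G (7): add — endpoints in different components.
C-E (10): skip — C and E already connected.
F-G (14): skip — F and G already connected.
C-J (16): add — endpoints in different components.
The 7th edge added is E-G.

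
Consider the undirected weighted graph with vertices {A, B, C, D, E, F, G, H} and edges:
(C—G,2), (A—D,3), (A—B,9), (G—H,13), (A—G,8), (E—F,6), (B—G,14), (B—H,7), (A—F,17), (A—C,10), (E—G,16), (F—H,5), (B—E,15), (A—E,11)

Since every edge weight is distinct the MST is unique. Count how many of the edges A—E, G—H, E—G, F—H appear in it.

Kruskal: consider edges lightest-first.
C—G (2): add — endpoints in different components.
A—D (3): add — endpoints in different components.
F—H (5): add — endpoints in different components.
E—F (6): add — endpoints in different components.
B—H (7): add — endpoints in different components.
A—G (8): add — endpoints in different components.
A—B (9): add — endpoints in different components.
MST edge set: {C—G, A—D, F—H, E—F, B—H, A—G, A—B}.
Of the listed edges, {F—H} are in the MST → 1.

1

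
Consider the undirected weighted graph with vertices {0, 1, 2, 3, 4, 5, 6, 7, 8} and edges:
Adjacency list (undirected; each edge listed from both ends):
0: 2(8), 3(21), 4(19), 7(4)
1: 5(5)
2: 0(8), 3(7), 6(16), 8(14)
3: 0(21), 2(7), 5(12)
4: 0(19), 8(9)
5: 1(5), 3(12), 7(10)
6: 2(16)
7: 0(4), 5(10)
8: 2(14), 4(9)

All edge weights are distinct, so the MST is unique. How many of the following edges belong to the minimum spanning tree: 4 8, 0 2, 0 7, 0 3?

3

Kruskal: consider edges lightest-first.
0 7 (4): add — endpoints in different components.
1 5 (5): add — endpoints in different components.
2 3 (7): add — endpoints in different components.
0 2 (8): add — endpoints in different components.
4 8 (9): add — endpoints in different components.
5 7 (10): add — endpoints in different components.
3 5 (12): skip — 3 and 5 already connected.
2 8 (14): add — endpoints in different components.
2 6 (16): add — endpoints in different components.
MST edge set: {0 7, 1 5, 2 3, 0 2, 4 8, 5 7, 2 8, 2 6}.
Of the listed edges, {4 8, 0 2, 0 7} are in the MST → 3.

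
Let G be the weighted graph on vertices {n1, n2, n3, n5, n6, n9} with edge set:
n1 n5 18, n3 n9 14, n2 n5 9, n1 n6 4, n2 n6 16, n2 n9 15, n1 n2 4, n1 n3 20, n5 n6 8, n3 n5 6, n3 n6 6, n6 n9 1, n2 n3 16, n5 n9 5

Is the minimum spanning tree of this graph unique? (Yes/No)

No

Sort edges by weight, then run Kruskal:
n6 n9 (1): add. Components now {n6,n9} {n5} {n1} {n2} {n3}
n1 n2 (4): add. Components now {n6,n9} {n5} {n1,n2} {n3}
n1 n6 (4): add. Components now {n1,n2,n6,n9} {n5} {n3}
n5 n9 (5): add. Components now {n1,n2,n5,n6,n9} {n3}
n3 n5 (6): add. Components now {n1,n2,n3,n5,n6,n9}
Non-tree edge n3 n6 has weight 6, equal to the heaviest edge on its tree cycle — swapping gives another MST of the same weight. Not unique.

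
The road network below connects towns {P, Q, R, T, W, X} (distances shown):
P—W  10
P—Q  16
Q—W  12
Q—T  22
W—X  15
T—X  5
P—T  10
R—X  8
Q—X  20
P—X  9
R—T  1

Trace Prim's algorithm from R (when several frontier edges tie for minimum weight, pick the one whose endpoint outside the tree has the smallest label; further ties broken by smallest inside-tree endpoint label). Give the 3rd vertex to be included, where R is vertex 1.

X

Prim's algorithm from R:
Step 1: frontier [R—T 1, R—X 8] → take R—T (1); add T.
Step 2: frontier [R—X 8, T—X 5, P—T 10, Q—T 22] → take T—X (5); add X.
Step 3: frontier [P—T 10, Q—T 22, P—X 9, W—X 15, Q—X 20] → take P—X (9); add P.
Step 4: frontier [P—W 10, P—Q 16, Q—T 22, W—X 15, Q—X 20] → take P—W (10); add W.
Step 5: frontier [P—Q 16, Q—T 22, Q—W 12, Q—X 20] → take Q—W (12); add Q.
Vertex order: R, T, X, P, W, Q. The 3rd vertex is X.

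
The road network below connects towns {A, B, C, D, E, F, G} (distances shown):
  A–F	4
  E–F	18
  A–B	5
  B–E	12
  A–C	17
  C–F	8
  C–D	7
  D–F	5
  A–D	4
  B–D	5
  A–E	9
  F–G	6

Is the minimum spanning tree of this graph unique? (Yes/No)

Sort edges by weight, then run Kruskal:
A–D (4): add. Components now {A,D} {B} {C} {E} {F} {G}
A–F (4): add. Components now {A,D,F} {B} {C} {E} {G}
A–B (5): add. Components now {A,B,D,F} {C} {E} {G}
B–D (5): skip — B and D already connected.
D–F (5): skip — D and F already connected.
F–G (6): add. Components now {A,B,D,F,G} {C} {E}
C–D (7): add. Components now {A,B,C,D,F,G} {E}
C–F (8): skip — C and F already connected.
A–E (9): add. Components now {A,B,C,D,E,F,G}
Non-tree edge B–D has weight 5, equal to the heaviest edge on its tree cycle — swapping gives another MST of the same weight. Not unique.

No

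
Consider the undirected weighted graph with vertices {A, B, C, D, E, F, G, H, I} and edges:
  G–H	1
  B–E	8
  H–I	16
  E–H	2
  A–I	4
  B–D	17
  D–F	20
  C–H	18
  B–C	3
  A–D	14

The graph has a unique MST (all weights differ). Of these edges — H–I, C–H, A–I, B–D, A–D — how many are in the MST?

Kruskal's algorithm — process edges by increasing weight (ties by edge label):
G–H (1): add — endpoints in different components.
E–H (2): add — endpoints in different components.
B–C (3): add — endpoints in different components.
A–I (4): add — endpoints in different components.
B–E (8): add — endpoints in different components.
A–D (14): add — endpoints in different components.
H–I (16): add — endpoints in different components.
B–D (17): skip — B and D already connected.
C–H (18): skip — C and H already connected.
D–F (20): add — endpoints in different components.
MST edge set: {G–H, E–H, B–C, A–I, B–E, A–D, H–I, D–F}.
Of the listed edges, {H–I, A–I, A–D} are in the MST → 3.

3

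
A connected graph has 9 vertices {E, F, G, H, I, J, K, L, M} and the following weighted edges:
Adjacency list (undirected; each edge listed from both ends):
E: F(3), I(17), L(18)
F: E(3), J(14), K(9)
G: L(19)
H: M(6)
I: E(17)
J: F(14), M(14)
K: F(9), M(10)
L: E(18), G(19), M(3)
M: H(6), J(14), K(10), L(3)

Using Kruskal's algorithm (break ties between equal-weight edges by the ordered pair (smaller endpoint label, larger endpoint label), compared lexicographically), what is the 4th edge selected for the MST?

Sort edges by weight, then run Kruskal:
E F (3): add — endpoints in different components.
L M (3): add — endpoints in different components.
H M (6): add — endpoints in different components.
F K (9): add — endpoints in different components.
K M (10): add — endpoints in different components.
F J (14): add — endpoints in different components.
J M (14): skip — J and M already connected.
E I (17): add — endpoints in different components.
E L (18): skip — E and L already connected.
G L (19): add — endpoints in different components.
The 4th edge added is F K.

F-K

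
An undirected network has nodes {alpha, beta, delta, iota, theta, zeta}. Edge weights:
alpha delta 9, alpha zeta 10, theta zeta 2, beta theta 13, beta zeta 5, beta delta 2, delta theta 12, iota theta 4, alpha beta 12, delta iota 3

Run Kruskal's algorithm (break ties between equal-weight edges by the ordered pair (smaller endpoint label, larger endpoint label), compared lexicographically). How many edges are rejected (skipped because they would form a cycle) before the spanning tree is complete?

Kruskal's algorithm — process edges by increasing weight (ties by edge label):
beta delta (2): add — endpoints in different components.
theta zeta (2): add — endpoints in different components.
delta iota (3): add — endpoints in different components.
iota theta (4): add — endpoints in different components.
beta zeta (5): skip — zeta and beta already connected.
alpha delta (9): add — endpoints in different components.
Edges rejected before the tree was complete: 1.

1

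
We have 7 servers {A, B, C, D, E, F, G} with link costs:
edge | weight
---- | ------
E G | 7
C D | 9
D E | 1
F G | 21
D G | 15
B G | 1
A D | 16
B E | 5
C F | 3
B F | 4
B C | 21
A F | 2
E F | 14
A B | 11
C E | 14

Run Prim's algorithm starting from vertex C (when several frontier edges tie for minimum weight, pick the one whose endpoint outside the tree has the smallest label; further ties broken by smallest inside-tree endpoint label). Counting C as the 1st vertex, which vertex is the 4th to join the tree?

B

Grow the tree from C using Prim:
Step 1: cheapest edge leaving the tree is C F (3); add F.
Step 2: cheapest edge leaving the tree is A F (2); add A.
Step 3: cheapest edge leaving the tree is B F (4); add B.
Step 4: cheapest edge leaving the tree is B G (1); add G.
Step 5: cheapest edge leaving the tree is B E (5); add E.
Step 6: cheapest edge leaving the tree is D E (1); add D.
Vertex order: C, F, A, B, G, E, D. The 4th vertex is B.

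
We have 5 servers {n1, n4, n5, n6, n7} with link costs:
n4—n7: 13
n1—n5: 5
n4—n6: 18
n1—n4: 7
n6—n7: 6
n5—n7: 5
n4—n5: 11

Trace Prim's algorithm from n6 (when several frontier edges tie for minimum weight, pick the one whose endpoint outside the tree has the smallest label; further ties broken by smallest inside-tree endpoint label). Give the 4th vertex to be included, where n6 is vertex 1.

Grow the tree from n6 using Prim:
Step 1: frontier [n6—n7 6, n4—n6 18] → take n6—n7 (6); add n7.
Step 2: frontier [n4—n6 18, n5—n7 5, n4—n7 13] → take n5—n7 (5); add n5.
Step 3: frontier [n1—n5 5, n4—n5 11, n4—n6 18, n4—n7 13] → take n1—n5 (5); add n1.
Step 4: frontier [n1—n4 7, n4—n5 11, n4—n6 18, n4—n7 13] → take n1—n4 (7); add n4.
Vertex order: n6, n7, n5, n1, n4. The 4th vertex is n1.

n1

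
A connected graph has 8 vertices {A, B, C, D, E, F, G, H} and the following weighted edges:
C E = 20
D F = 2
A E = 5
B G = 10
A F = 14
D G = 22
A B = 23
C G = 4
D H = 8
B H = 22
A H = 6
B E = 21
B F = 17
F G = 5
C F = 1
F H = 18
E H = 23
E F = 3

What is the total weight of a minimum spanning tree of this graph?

31

Kruskal: consider edges lightest-first.
C F (1): add — endpoints in different components.
D F (2): add — endpoints in different components.
E F (3): add — endpoints in different components.
C G (4): add — endpoints in different components.
A E (5): add — endpoints in different components.
F G (5): skip — F and G already connected.
A H (6): add — endpoints in different components.
D H (8): skip — D and H already connected.
B G (10): add — endpoints in different components.
MST edges: C F, D F, E F, C G, A E, A H, B G; total weight 1+2+3+4+5+6+10 = 31.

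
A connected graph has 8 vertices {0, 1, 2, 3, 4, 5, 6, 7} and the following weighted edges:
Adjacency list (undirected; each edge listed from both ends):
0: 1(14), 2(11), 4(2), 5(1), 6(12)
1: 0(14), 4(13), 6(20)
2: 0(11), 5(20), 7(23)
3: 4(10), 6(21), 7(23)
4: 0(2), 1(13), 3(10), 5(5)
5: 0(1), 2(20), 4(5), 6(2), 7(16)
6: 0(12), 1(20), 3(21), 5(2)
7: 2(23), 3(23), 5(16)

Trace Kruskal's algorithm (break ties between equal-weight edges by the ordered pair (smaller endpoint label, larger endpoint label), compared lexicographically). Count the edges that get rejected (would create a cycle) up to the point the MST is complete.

3

Sort edges by weight, then run Kruskal:
0-5 (1): add — endpoints in different components.
0-4 (2): add — endpoints in different components.
5-6 (2): add — endpoints in different components.
4-5 (5): skip — 4 and 5 already connected.
3-4 (10): add — endpoints in different components.
0-2 (11): add — endpoints in different components.
0-6 (12): skip — 0 and 6 already connected.
1-4 (13): add — endpoints in different components.
0-1 (14): skip — 0 and 1 already connected.
5-7 (16): add — endpoints in different components.
Edges rejected before the tree was complete: 3.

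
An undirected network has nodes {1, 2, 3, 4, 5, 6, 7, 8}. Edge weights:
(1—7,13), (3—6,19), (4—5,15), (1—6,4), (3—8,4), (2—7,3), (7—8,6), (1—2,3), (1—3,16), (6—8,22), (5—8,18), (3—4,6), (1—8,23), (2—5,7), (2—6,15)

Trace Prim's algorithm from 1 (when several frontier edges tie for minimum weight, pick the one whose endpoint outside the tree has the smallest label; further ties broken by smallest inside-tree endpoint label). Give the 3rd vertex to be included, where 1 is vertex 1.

Prim's algorithm from 1:
Step 1: cheapest edge leaving the tree is 1—2 (3); add 2.
Step 2: cheapest edge leaving the tree is 2—7 (3); add 7.
Step 3: cheapest edge leaving the tree is 1—6 (4); add 6.
Step 4: cheapest edge leaving the tree is 7—8 (6); add 8.
Step 5: cheapest edge leaving the tree is 3—8 (4); add 3.
Step 6: cheapest edge leaving the tree is 3—4 (6); add 4.
Step 7: cheapest edge leaving the tree is 2—5 (7); add 5.
Vertex order: 1, 2, 7, 6, 8, 3, 4, 5. The 3rd vertex is 7.

7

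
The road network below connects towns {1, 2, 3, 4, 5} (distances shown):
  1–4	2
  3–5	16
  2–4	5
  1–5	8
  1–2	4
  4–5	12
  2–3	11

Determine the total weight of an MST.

25

Sort edges by weight, then run Kruskal:
1–4 (2): add. Components now {1,4} {2} {3} {5}
1–2 (4): add. Components now {1,2,4} {3} {5}
2–4 (5): skip — 2 and 4 already connected.
1–5 (8): add. Components now {1,2,4,5} {3}
2–3 (11): add. Components now {1,2,3,4,5}
MST edges: 1–4, 1–2, 1–5, 2–3; total weight 2+4+8+11 = 25.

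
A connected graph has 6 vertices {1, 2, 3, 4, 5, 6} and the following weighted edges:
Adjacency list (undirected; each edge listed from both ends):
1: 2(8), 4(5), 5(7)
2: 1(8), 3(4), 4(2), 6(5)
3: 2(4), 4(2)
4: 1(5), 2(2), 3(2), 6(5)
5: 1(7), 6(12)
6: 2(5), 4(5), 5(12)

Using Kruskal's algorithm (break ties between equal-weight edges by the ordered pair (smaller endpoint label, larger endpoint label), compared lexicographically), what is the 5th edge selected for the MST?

Sort edges by weight, then run Kruskal:
2–4 (2): add. Components now {1} {2,4} {3} {5} {6}
3–4 (2): add. Components now {1} {2,3,4} {5} {6}
2–3 (4): skip — 2 and 3 already connected.
1–4 (5): add. Components now {1,2,3,4} {5} {6}
2–6 (5): add. Components now {1,2,3,4,6} {5}
4–6 (5): skip — 4 and 6 already connected.
1–5 (7): add. Components now {1,2,3,4,5,6}
The 5th edge added is 1–5.

1-5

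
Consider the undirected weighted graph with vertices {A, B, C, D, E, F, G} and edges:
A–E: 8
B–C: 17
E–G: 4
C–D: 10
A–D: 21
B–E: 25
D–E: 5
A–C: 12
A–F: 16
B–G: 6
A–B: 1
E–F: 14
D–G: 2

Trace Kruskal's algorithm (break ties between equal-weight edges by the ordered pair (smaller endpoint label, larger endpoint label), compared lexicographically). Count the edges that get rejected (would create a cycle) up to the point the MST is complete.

Kruskal's algorithm — process edges by increasing weight (ties by edge label):
A–B (1): add — endpoints in different components.
D–G (2): add — endpoints in different components.
E–G (4): add — endpoints in different components.
D–E (5): skip — D and E already connected.
B–G (6): add — endpoints in different components.
A–E (8): skip — A and E already connected.
C–D (10): add — endpoints in different components.
A–C (12): skip — A and C already connected.
E–F (14): add — endpoints in different components.
Edges rejected before the tree was complete: 3.

3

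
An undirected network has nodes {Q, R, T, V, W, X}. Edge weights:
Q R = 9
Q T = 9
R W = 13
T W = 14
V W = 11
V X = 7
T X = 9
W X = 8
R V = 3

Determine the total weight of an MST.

Grow the tree from T using Prim:
Step 1: frontier [Q T 9, T X 9, T W 14] → take Q T (9); add Q.
Step 2: frontier [Q R 9, T X 9, T W 14] → take Q R (9); add R.
Step 3: frontier [R V 3, R W 13, T X 9, T W 14] → take R V (3); add V.
Step 4: frontier [R W 13, T X 9, T W 14, V X 7, V W 11] → take V X (7); add X.
Step 5: frontier [R W 13, T W 14, V W 11, W X 8] → take W X (8); add W.
MST edges: Q T, Q R, R V, V X, W X; total weight 9+9+3+7+8 = 36.

36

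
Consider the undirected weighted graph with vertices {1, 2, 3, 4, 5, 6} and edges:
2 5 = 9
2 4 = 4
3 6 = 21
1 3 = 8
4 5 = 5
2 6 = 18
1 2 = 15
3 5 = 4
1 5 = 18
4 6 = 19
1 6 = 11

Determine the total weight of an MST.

32

Kruskal: consider edges lightest-first.
2 4 (4): add. Components now {1} {2,4} {3} {5} {6}
3 5 (4): add. Components now {1} {2,4} {3,5} {6}
4 5 (5): add. Components now {1} {2,3,4,5} {6}
1 3 (8): add. Components now {1,2,3,4,5} {6}
2 5 (9): skip — 2 and 5 already connected.
1 6 (11): add. Components now {1,2,3,4,5,6}
MST edges: 2 4, 3 5, 4 5, 1 3, 1 6; total weight 4+4+5+8+11 = 32.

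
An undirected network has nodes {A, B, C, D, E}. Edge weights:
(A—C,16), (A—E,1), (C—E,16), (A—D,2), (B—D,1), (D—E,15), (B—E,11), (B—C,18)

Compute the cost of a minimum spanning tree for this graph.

20

Kruskal's algorithm — process edges by increasing weight (ties by edge label):
A—E (1): add. Components now {A,E} {B} {C} {D}
B—D (1): add. Components now {A,E} {B,D} {C}
A—D (2): add. Components now {A,B,D,E} {C}
B—E (11): skip — B and E already connected.
D—E (15): skip — D and E already connected.
A—C (16): add. Components now {A,B,C,D,E}
MST edges: A—E, B—D, A—D, A—C; total weight 1+1+2+16 = 20.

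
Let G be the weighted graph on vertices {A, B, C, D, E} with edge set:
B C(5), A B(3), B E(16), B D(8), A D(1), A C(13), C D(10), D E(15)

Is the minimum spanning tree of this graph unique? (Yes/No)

Kruskal's algorithm — process edges by increasing weight (ties by edge label):
A D (1): add — endpoints in different components.
A B (3): add — endpoints in different components.
B C (5): add — endpoints in different components.
B D (8): skip — B and D already connected.
C D (10): skip — C and D already connected.
A C (13): skip — A and C already connected.
D E (15): add — endpoints in different components.
Every non-tree edge has weight strictly greater than the heaviest edge on the tree path between its endpoints, so the MST is unique.

Yes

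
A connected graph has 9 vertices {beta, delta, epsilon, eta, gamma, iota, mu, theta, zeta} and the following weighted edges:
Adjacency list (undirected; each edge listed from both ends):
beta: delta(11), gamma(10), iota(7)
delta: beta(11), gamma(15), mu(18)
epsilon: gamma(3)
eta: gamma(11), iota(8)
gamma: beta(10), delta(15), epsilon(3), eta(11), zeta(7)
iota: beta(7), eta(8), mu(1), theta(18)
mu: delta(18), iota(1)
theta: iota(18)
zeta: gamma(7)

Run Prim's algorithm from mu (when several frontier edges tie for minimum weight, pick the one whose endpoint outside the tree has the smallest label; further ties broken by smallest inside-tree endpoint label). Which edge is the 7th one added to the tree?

beta-delta

Prim, starting at mu.
Step 1: frontier [iota-mu 1, delta-mu 18] → take iota-mu (1); add iota.
Step 2: frontier [beta-iota 7, eta-iota 8, iota-theta 18, delta-mu 18] → take beta-iota (7); add beta.
Step 3: frontier [beta-gamma 10, beta-delta 11, eta-iota 8, iota-theta 18, delta-mu 18] → take eta-iota (8); add eta.
Step 4: frontier [beta-gamma 10, beta-delta 11, eta-gamma 11, iota-theta 18, delta-mu 18] → take beta-gamma (10); add gamma.
Step 5: frontier [beta-delta 11, epsilon-gamma 3, gamma-zeta 7, delta-gamma 15, iota-theta 18, delta-mu 18] → take epsilon-gamma (3); add epsilon.
Step 6: frontier [beta-delta 11, gamma-zeta 7, delta-gamma 15, iota-theta 18, delta-mu 18] → take gamma-zeta (7); add zeta.
Step 7: frontier [beta-delta 11, delta-gamma 15, iota-theta 18, delta-mu 18] → take beta-delta (11); add delta.
Step 8: frontier [iota-theta 18] → take iota-theta (18); add theta.
The 7th edge added is beta-delta.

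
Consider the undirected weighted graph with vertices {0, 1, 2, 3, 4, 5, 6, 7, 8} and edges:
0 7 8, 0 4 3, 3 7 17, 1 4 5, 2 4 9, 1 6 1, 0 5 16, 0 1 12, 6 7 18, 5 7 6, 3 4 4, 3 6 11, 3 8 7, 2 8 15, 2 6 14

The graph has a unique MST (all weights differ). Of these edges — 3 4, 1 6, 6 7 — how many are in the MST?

2

Sort edges by weight, then run Kruskal:
1 6 (1): add — endpoints in different components.
0 4 (3): add — endpoints in different components.
3 4 (4): add — endpoints in different components.
1 4 (5): add — endpoints in different components.
5 7 (6): add — endpoints in different components.
3 8 (7): add — endpoints in different components.
0 7 (8): add — endpoints in different components.
2 4 (9): add — endpoints in different components.
MST edge set: {1 6, 0 4, 3 4, 1 4, 5 7, 3 8, 0 7, 2 4}.
Of the listed edges, {3 4, 1 6} are in the MST → 2.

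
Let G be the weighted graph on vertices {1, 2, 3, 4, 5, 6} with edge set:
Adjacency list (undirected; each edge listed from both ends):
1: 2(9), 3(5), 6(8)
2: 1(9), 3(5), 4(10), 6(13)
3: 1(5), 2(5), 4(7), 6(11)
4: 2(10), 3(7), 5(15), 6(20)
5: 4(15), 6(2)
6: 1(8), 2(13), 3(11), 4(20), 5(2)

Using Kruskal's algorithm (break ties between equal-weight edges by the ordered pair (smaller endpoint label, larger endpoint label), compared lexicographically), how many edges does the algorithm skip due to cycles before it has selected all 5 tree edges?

0

Kruskal: consider edges lightest-first.
5-6 (2): add. Components now {1} {2} {3} {4} {5,6}
1-3 (5): add. Components now {1,3} {2} {4} {5,6}
2-3 (5): add. Components now {1,2,3} {4} {5,6}
3-4 (7): add. Components now {1,2,3,4} {5,6}
1-6 (8): add. Components now {1,2,3,4,5,6}
Edges rejected before the tree was complete: 0.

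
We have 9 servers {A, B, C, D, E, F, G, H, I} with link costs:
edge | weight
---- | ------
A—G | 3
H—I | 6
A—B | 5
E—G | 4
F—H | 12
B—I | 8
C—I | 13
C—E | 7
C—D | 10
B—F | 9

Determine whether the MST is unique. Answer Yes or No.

Yes

Kruskal's algorithm — process edges by increasing weight (ties by edge label):
A—G (3): add — endpoints in different components.
E—G (4): add — endpoints in different components.
A—B (5): add — endpoints in different components.
H—I (6): add — endpoints in different components.
C—E (7): add — endpoints in different components.
B—I (8): add — endpoints in different components.
B—F (9): add — endpoints in different components.
C—D (10): add — endpoints in different components.
Every non-tree edge has weight strictly greater than the heaviest edge on the tree path between its endpoints, so the MST is unique.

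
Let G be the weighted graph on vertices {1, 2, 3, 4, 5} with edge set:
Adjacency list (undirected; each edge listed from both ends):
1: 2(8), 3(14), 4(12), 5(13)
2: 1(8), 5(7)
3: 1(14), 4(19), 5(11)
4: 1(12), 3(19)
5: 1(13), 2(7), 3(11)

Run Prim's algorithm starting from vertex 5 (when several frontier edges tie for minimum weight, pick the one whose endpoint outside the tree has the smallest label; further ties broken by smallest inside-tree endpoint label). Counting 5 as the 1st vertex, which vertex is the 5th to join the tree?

Prim's algorithm from 5:
Step 1: frontier [2-5 7, 3-5 11, 1-5 13] → take 2-5 (7); add 2.
Step 2: frontier [1-2 8, 3-5 11, 1-5 13] → take 1-2 (8); add 1.
Step 3: frontier [1-4 12, 1-3 14, 3-5 11] → take 3-5 (11); add 3.
Step 4: frontier [1-4 12, 3-4 19] → take 1-4 (12); add 4.
Vertex order: 5, 2, 1, 3, 4. The 5th vertex is 4.

4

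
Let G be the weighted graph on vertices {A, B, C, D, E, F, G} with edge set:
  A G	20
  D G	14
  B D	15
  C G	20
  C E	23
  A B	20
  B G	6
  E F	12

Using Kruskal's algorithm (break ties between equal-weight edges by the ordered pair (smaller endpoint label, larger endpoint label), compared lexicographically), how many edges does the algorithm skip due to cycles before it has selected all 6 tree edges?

2

Kruskal: consider edges lightest-first.
B G (6): add. Components now {A} {B,G} {C} {D} {E} {F}
E F (12): add. Components now {A} {B,G} {C} {D} {E,F}
D G (14): add. Components now {A} {B,D,G} {C} {E,F}
B D (15): skip — B and D already connected.
A B (20): add. Components now {A,B,D,G} {C} {E,F}
A G (20): skip — A and G already connected.
C G (20): add. Components now {A,B,C,D,G} {E,F}
C E (23): add. Components now {A,B,C,D,E,F,G}
Edges rejected before the tree was complete: 2.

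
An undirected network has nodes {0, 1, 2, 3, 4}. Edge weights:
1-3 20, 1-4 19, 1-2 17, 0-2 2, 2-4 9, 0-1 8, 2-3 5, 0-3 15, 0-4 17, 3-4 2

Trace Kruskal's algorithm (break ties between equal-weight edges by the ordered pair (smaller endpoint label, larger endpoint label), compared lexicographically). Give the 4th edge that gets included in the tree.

0-1

Kruskal: consider edges lightest-first.
0-2 (2): add. Components now {0,2} {1} {3} {4}
3-4 (2): add. Components now {0,2} {1} {3,4}
2-3 (5): add. Components now {0,2,3,4} {1}
0-1 (8): add. Components now {0,1,2,3,4}
The 4th edge added is 0-1.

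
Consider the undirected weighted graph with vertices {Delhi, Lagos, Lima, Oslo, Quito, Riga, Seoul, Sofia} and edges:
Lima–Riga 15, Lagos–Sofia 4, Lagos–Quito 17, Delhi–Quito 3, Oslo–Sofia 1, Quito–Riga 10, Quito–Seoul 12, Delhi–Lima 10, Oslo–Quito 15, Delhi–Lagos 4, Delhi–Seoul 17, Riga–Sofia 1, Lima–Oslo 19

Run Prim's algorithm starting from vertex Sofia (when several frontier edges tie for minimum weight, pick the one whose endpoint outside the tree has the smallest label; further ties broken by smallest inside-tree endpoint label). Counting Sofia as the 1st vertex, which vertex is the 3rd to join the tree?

Riga

Prim, starting at Sofia.
Step 1: cheapest edge leaving the tree is Oslo–Sofia (1); add Oslo.
Step 2: cheapest edge leaving the tree is Riga–Sofia (1); add Riga.
Step 3: cheapest edge leaving the tree is Lagos–Sofia (4); add Lagos.
Step 4: cheapest edge leaving the tree is Delhi–Lagos (4); add Delhi.
Step 5: cheapest edge leaving the tree is Delhi–Quito (3); add Quito.
Step 6: cheapest edge leaving the tree is Delhi–Lima (10); add Lima.
Step 7: cheapest edge leaving the tree is Quito–Seoul (12); add Seoul.
Vertex order: Sofia, Oslo, Riga, Lagos, Delhi, Quito, Lima, Seoul. The 3rd vertex is Riga.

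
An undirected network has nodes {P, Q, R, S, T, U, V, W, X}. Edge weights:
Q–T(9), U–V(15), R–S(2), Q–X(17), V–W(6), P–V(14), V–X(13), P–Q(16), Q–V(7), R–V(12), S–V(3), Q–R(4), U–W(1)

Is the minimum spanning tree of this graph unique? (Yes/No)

Kruskal's algorithm — process edges by increasing weight (ties by edge label):
U–W (1): add — endpoints in different components.
R–S (2): add — endpoints in different components.
S–V (3): add — endpoints in different components.
Q–R (4): add — endpoints in different components.
V–W (6): add — endpoints in different components.
Q–V (7): skip — Q and V already connected.
Q–T (9): add — endpoints in different components.
R–V (12): skip — V and R already connected.
V–X (13): add — endpoints in different components.
P–V (14): add — endpoints in different components.
Every non-tree edge has weight strictly greater than the heaviest edge on the tree path between its endpoints, so the MST is unique.

Yes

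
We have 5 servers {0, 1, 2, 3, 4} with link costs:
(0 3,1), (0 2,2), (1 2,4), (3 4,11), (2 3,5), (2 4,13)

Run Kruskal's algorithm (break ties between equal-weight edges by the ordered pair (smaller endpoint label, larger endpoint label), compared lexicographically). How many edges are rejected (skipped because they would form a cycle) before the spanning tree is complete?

1

Kruskal: consider edges lightest-first.
0 3 (1): add — endpoints in different components.
0 2 (2): add — endpoints in different components.
1 2 (4): add — endpoints in different components.
2 3 (5): skip — 2 and 3 already connected.
3 4 (11): add — endpoints in different components.
Edges rejected before the tree was complete: 1.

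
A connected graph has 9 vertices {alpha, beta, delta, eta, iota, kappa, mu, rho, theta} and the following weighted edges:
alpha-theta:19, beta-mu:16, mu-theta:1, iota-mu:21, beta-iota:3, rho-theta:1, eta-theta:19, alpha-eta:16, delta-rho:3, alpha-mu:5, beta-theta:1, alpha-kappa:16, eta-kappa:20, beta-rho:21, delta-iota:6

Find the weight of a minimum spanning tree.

Kruskal's algorithm — process edges by increasing weight (ties by edge label):
beta-theta (1): add — endpoints in different components.
mu-theta (1): add — endpoints in different components.
rho-theta (1): add — endpoints in different components.
beta-iota (3): add — endpoints in different components.
delta-rho (3): add — endpoints in different components.
alpha-mu (5): add — endpoints in different components.
delta-iota (6): skip — iota and delta already connected.
alpha-eta (16): add — endpoints in different components.
alpha-kappa (16): add — endpoints in different components.
MST edges: beta-theta, mu-theta, rho-theta, beta-iota, delta-rho, alpha-mu, alpha-eta, alpha-kappa; total weight 1+1+1+3+3+5+16+16 = 46.

46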